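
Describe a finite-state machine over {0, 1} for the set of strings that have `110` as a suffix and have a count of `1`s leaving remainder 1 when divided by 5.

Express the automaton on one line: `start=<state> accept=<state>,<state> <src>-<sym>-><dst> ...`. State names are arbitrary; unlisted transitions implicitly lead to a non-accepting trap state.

Handle the two conditions separately and then intersect. The first has 4 states tracking how much of the suffix `110` has currently been matched; the second has 5 states tracking the count of `1`s modulo 5. A product state is a pair (one from each), accepting exactly when both do.
With 20 states:
          0    1  
>  s0     s0   s1 
   s1     s2   s3 
   s2     s2   s4 
   s3     s5   s6 
   s4     s7   s6 
   s5     s7   s8 
   s6     s9  s10 
   s7     s7   s8 
   s8    s11  s10 
   s9    s11  s12 
   s10   s13  s14 
   s11   s11  s12 
   s12   s15  s14 
   s13   s15  s16 
   s14   s17  s18 
   s15   s15  s16 
   s16    s0  s18 
   s17    s0   s1 
   s18   s19   s3 
 * s19    s2   s4 
(> = start, * = accepting)

start=s0 accept=s19 s0-0->s0 s0-1->s1 s1-0->s2 s1-1->s3 s2-0->s2 s2-1->s4 s3-0->s5 s3-1->s6 s4-0->s7 s4-1->s6 s5-0->s7 s5-1->s8 s6-0->s9 s6-1->s10 s7-0->s7 s7-1->s8 s8-0->s11 s8-1->s10 s9-0->s11 s9-1->s12 s10-0->s13 s10-1->s14 s11-0->s11 s11-1->s12 s12-0->s15 s12-1->s14 s13-0->s15 s13-1->s16 s14-0->s17 s14-1->s18 s15-0->s15 s15-1->s16 s16-0->s0 s16-1->s18 s17-0->s0 s17-1->s1 s18-0->s19 s18-1->s3 s19-0->s2 s19-1->s4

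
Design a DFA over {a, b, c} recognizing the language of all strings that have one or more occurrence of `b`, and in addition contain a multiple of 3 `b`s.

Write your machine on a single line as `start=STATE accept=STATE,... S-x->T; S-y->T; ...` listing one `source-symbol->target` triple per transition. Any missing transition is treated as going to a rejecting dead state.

start=q0; accept=q3; q0-a->q0; q0-b->q1; q0-c->q0; q1-a->q1; q1-b->q2; q1-c->q1; q2-a->q2; q2-b->q3; q2-c->q2; q3-a->q3; q3-b->q1; q3-c->q3

Run two small machines in parallel and take their product. One (3 states) tracks the count of `b`s, saturating at 2; the other (3 states) tracks the count of `b`s modulo 3. Each combined state is a pair, one component from each; accept when both components accept. After merging equivalent states the machine shrinks.
        a   b   c  
>  q0   q0  q1  q0 
   q1   q1  q2  q1 
   q2   q2  q3  q2 
 * q3   q3  q1  q3 
(> = start, * = accepting)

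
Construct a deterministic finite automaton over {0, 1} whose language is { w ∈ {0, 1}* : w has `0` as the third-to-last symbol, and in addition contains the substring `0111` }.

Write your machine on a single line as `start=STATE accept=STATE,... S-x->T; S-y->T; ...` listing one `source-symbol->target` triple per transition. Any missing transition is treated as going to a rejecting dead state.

start=q0; accept=q19,q20,q21,q22; q0-0->q1; q0-1->q2; q1-0->q3; q1-1->q4; q2-0->q5; q2-1->q6; q3-0->q7; q3-1->q8; q4-0->q9; q4-1->q10; q5-0->q11; q5-1->q12; q6-0->q13; q6-1->q14; q7-0->q7; q7-1->q8; q8-0->q9; q8-1->q10; q9-0->q11; q9-1->q12; q10-0->q13; q10-1->q15; q11-0->q7; q11-1->q8; q12-0->q9; q12-1->q10; q13-0->q11; q13-1->q12; q14-0->q13; q14-1->q14; q15-0->q16; q15-1->q15; q16-0->q17; q16-1->q18; q17-0->q19; q17-1->q20; q18-0->q21; q18-1->q22; q19-0->q19; q19-1->q20; q20-0->q21; q20-1->q22; q21-0->q17; q21-1->q18; q22-0->q16; q22-1->q15

Build one automaton per condition and run them in lockstep. The first has 15 states tracking the last 3 symbols read; the second has 5 states tracking whether and how much of `0111` has been seen. A product state is a pair (one from each), accepting exactly when both do.
          0    1  
>  q0     q1   q2 
   q1     q3   q4 
   q2     q5   q6 
   q3     q7   q8 
   q4     q9  q10 
   q5    q11  q12 
   q6    q13  q14 
   q7     q7   q8 
   q8     q9  q10 
   q9    q11  q12 
   q10   q13  q15 
   q11    q7   q8 
   q12    q9  q10 
   q13   q11  q12 
   q14   q13  q14 
   q15   q16  q15 
   q16   q17  q18 
   q17   q19  q20 
   q18   q21  q22 
 * q19   q19  q20 
 * q20   q21  q22 
 * q21   q17  q18 
 * q22   q16  q15 
(> = start, * = accepting)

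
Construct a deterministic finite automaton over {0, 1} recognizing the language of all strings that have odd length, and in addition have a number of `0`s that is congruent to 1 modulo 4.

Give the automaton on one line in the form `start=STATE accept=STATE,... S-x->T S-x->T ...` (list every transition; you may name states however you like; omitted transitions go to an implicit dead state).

start=q0 accept=q1 q0-0->q1 q0-1->q2 q1-0->q3 q1-1->q4 q2-0->q4 q2-1->q0 q3-0->q5 q3-1->q6 q4-0->q6 q4-1->q1 q5-0->q0 q5-1->q7 q6-0->q7 q6-1->q3 q7-0->q2 q7-1->q5

Run two small machines in parallel and take their product. One (2 states) tracks the input length modulo 2; the other (4 states) tracks the count of `0`s modulo 4. Each combined state is a pair, one component from each; accept when both components accept.
        0   1  
>  q0   q1  q2 
 * q1   q3  q4 
   q2   q4  q0 
   q3   q5  q6 
   q4   q6  q1 
   q5   q0  q7 
   q6   q7  q3 
   q7   q2  q5 
(> = start, * = accepting)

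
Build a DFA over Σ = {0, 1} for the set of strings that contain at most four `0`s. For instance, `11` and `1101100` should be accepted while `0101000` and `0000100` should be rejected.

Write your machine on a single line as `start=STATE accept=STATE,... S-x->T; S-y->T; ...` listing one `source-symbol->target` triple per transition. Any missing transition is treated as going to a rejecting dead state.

Count `0`s, saturating at 5: states q0 through q4 mean 0 through 4 `0`s seen; q5 means more than 4. Each `0` increments (capped at q5); other symbols loop. Accept from {q0, q1, q2, q3, q4}.
        0   1  
>* q0   q1  q0 
 * q1   q2  q1 
 * q2   q3  q2 
 * q3   q4  q3 
 * q4   q5  q4 
   q5   q5  q5 
(> = start, * = accepting)

start=q0; accept=q0,q1,q2,q3,q4; q0-0->q1; q0-1->q0; q1-0->q2; q1-1->q1; q2-0->q3; q2-1->q2; q3-0->q4; q3-1->q3; q4-0->q5; q4-1->q4; q5-0->q5; q5-1->q5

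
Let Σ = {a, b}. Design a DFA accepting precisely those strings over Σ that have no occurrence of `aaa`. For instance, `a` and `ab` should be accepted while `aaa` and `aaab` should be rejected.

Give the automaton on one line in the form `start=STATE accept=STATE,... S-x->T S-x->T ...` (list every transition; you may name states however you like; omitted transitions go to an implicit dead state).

Track partial matches of the forbidden pattern `aaa`. State s3 is a dead state reached once `aaa` has occurred; every other state accepts. s0 means no part of `aaa` is currently matched.
A 4-state machine:
        a   b  
>* s0   s1  s0 
 * s1   s2  s0 
 * s2   s3  s0 
   s3   s3  s3 
(> = start, * = accepting)

start=s0 accept=s0,s1,s2 s0-a->s1 s0-b->s0 s1-a->s2 s1-b->s0 s2-a->s3 s2-b->s0 s3-a->s3 s3-b->s3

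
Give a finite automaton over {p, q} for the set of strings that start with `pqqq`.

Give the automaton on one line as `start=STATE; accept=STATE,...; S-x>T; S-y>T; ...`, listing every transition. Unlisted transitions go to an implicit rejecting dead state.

Check the first 4 symbols one by one: s0 through s3 record how many have matched `pqqq` so far; any wrong symbol goes to the dead state s5. After all 4 match we enter the accepting sink s4.
With 6 states:
        p   q  
>  s0   s1  s5 
   s1   s5  s2 
   s2   s5  s3 
   s3   s5  s4 
 * s4   s4  s4 
   s5   s5  s5 
(> = start, * = accepting)

start=s0; accept=s4; s0-p>s1; s0-q>s5; s1-p>s5; s1-q>s2; s2-p>s5; s2-q>s3; s3-p>s5; s3-q>s4; s4-p>s4; s4-q>s4; s5-p>s5; s5-q>s5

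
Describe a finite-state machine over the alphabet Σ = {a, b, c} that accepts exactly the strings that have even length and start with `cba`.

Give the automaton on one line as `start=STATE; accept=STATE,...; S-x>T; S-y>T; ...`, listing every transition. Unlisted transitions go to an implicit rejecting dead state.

start=S0; accept=S5; S0-a>S1; S0-b>S1; S0-c>S2; S1-a>S1; S1-b>S1; S1-c>S1; S2-a>S1; S2-b>S3; S2-c>S1; S3-a>S4; S3-b>S1; S3-c>S1; S4-a>S5; S4-b>S5; S4-c>S5; S5-a>S4; S5-b>S4; S5-c>S4

Run two small machines in parallel and take their product. One (2 states) tracks the input length modulo 2; the other (5 states) tracks whether the input so far still matches the prefix `cba`. Each combined state is a pair, one component from each; accept when both components accept. After merging equivalent states the machine shrinks.
        a   b   c  
>  S0   S1  S1  S2 
   S1   S1  S1  S1 
   S2   S1  S3  S1 
   S3   S4  S1  S1 
   S4   S5  S5  S5 
 * S5   S4  S4  S4 
(> = start, * = accepting)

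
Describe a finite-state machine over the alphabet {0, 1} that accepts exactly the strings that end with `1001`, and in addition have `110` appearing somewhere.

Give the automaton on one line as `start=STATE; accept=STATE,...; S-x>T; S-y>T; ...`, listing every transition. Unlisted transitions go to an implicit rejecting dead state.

Run two small machines in parallel and take their product. The first has 5 states tracking how much of the suffix `1001` has currently been matched; the second has 4 states tracking whether and how much of `110` has been seen. A product state is a pair (one from each), accepting exactly when both do.
With 11 states:
          0    1  
>  q0     q0   q1 
   q1     q2   q3 
   q2     q4   q1 
   q3     q5   q3 
   q4     q0   q6 
   q5     q7   q8 
   q6     q2   q3 
   q7     q9  q10 
   q8     q5   q8 
   q9     q9   q8 
 * q10    q5   q8 
(> = start, * = accepting)

start=q0; accept=q10; q0-0>q0; q0-1>q1; q1-0>q2; q1-1>q3; q2-0>q4; q2-1>q1; q3-0>q5; q3-1>q3; q4-0>q0; q4-1>q6; q5-0>q7; q5-1>q8; q6-0>q2; q6-1>q3; q7-0>q9; q7-1>q10; q8-0>q5; q8-1>q8; q9-0>q9; q9-1>q8; q10-0>q5; q10-1>q8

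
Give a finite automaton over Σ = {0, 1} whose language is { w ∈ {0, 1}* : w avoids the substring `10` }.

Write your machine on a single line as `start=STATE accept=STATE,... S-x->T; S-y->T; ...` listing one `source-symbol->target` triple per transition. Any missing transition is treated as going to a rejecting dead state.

start=s0; accept=s0,s1; s0-0->s0; s0-1->s1; s1-0->s2; s1-1->s1; s2-0->s2; s2-1->s2

This is the complement of 'contains `10`'. Use the same substring-matching states — s0 through s2 holding how much of `10` has just been matched — but flip the accepting set: everything except the trap s2 accepts.
3 states suffice.
        0   1  
>* s0   s0  s1 
 * s1   s2  s1 
   s2   s2  s2 
(> = start, * = accepting)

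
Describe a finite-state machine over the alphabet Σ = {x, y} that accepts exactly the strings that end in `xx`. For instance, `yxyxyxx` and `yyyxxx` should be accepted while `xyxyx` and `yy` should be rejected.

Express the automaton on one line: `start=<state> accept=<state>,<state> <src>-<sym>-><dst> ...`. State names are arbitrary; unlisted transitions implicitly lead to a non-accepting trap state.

Remember how much of `xx` the current input suffix matches. State q0 means no match yet; q1 means the last symbol is `x`; q2 means the last 2 symbols are `xx`. Only q2 accepts. On a mismatch, fall back to the longest proper suffix that is still a prefix of `xx`.
A 3-state machine:
        x   y  
>  q0   q1  q0 
   q1   q2  q0 
 * q2   q2  q0 
(> = start, * = accepting)

start=q0 accept=q2 q0-x->q1 q0-y->q0 q1-x->q2 q1-y->q0 q2-x->q2 q2-y->q0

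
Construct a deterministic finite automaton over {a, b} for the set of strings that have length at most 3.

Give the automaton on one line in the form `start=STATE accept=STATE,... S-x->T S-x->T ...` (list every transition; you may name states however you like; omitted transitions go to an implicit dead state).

We only need to distinguish lengths 0, 1, …, 3, and '>3'. Chain q0 → q1 → q2 → q3 → q4 on every symbol, with q4 looping. Accepting states: {q0, q1, q2, q3}.
5 states suffice.
        a   b  
>* q0   q1  q1 
 * q1   q2  q2 
 * q2   q3  q3 
 * q3   q4  q4 
   q4   q4  q4 
(> = start, * = accepting)

start=q0 accept=q0,q1,q2,q3 q0-a->q1 q0-b->q1 q1-a->q2 q1-b->q2 q2-a->q3 q2-b->q3 q3-a->q4 q3-b->q4 q4-a->q4 q4-b->q4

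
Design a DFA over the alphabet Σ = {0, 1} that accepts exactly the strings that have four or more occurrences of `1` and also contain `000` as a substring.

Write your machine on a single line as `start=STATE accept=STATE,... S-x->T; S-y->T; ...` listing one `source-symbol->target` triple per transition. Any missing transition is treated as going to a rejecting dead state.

start=S0; accept=S21,S23; S0-0->S1; S0-1->S2; S1-0->S3; S1-1->S2; S2-0->S4; S2-1->S5; S3-0->S6; S3-1->S2; S4-0->S7; S4-1->S5; S5-0->S8; S5-1->S9; S6-0->S6; S6-1->S10; S7-0->S10; S7-1->S5; S8-0->S11; S8-1->S9; S9-0->S12; S9-1->S13; S10-0->S10; S10-1->S14; S11-0->S14; S11-1->S9; S12-0->S15; S12-1->S13; S13-0->S16; S13-1->S17; S14-0->S14; S14-1->S18; S15-0->S18; S15-1->S13; S16-0->S19; S16-1->S17; S17-0->S20; S17-1->S17; S18-0->S18; S18-1->S21; S19-0->S21; S19-1->S17; S20-0->S22; S20-1->S17; S21-0->S21; S21-1->S23; S22-0->S23; S22-1->S17; S23-0->S23; S23-1->S23

Run two small machines in parallel and take their product. One (6 states) tracks the count of `1`s, saturating at 5; the other (4 states) tracks whether and how much of `000` has been seen. Each combined state is a pair, one component from each; accept when both components accept.
A 24-state machine:
          0    1  
>  S0     S1   S2 
   S1     S3   S2 
   S2     S4   S5 
   S3     S6   S2 
   S4     S7   S5 
   S5     S8   S9 
   S6     S6  S10 
   S7    S10   S5 
   S8    S11   S9 
   S9    S12  S13 
   S10   S10  S14 
   S11   S14   S9 
   S12   S15  S13 
   S13   S16  S17 
   S14   S14  S18 
   S15   S18  S13 
   S16   S19  S17 
   S17   S20  S17 
   S18   S18  S21 
   S19   S21  S17 
   S20   S22  S17 
 * S21   S21  S23 
   S22   S23  S17 
 * S23   S23  S23 
(> = start, * = accepting)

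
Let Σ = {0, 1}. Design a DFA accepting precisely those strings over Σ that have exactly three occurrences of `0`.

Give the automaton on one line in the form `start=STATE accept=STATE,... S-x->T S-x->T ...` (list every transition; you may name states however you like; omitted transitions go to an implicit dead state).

Only the number of `0`s matters, and only up to 4. Make a chain s0 → s1 → s2 → s3 → s4 advanced by each `0` (with s4 absorbing); every other symbol self-loops. The accepting set is {s3}.
        0   1  
>  s0   s1  s0 
   s1   s2  s1 
   s2   s3  s2 
 * s3   s4  s3 
   s4   s4  s4 
(> = start, * = accepting)

start=s0 accept=s3 s0-0->s1 s0-1->s0 s1-0->s2 s1-1->s1 s2-0->s3 s2-1->s2 s3-0->s4 s3-1->s3 s4-0->s4 s4-1->s4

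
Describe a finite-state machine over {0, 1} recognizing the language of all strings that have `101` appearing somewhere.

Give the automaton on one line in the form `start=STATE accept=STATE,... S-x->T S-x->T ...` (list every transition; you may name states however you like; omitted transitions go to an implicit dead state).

start=A accept=D A-0->A A-1->B B-0->C B-1->B C-0->A C-1->D D-0->D D-1->D

States A..C record the length of the longest prefix of `101` that matches the current input suffix. Reaching D means `101` has been seen, and we stay there forever. Accept from D.
A 4-state machine:
       0  1 
>  A   A  B 
   B   C  B 
   C   A  D 
 * D   D  D 
(> = start, * = accepting)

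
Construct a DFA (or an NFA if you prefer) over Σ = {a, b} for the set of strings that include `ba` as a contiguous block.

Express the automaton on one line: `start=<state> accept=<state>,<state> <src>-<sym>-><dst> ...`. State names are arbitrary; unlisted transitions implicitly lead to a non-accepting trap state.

start=S0 accept=S2 S0-a->S0 S0-b->S1 S1-a->S2 S1-b->S1 S2-a->S2 S2-b->S2

Track how much of `ba` has been matched so far: state S0 is no progress, S2 is the absorbing accept state reached once `ba` has occurred. Intermediate states record partial matches; on a mismatch, fall back to the longest reusable overlap.
A 3-state machine:
        a   b  
>  S0   S0  S1 
   S1   S2  S1 
 * S2   S2  S2 
(> = start, * = accepting)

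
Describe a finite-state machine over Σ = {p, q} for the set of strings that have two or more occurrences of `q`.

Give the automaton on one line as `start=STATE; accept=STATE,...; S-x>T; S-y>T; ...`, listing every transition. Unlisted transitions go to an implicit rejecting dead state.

start=A; accept=C,D; A-p>A; A-q>B; B-p>B; B-q>C; C-p>C; C-q>D; D-p>D; D-q>D

Only the number of `q`s matters, and only up to 3. Make a chain A → B → C → D advanced by each `q` (with D absorbing); every other symbol self-loops. The accepting set is {C, D}.
       p  q 
>  A   A  B 
   B   B  C 
 * C   C  D 
 * D   D  D 
(> = start, * = accepting)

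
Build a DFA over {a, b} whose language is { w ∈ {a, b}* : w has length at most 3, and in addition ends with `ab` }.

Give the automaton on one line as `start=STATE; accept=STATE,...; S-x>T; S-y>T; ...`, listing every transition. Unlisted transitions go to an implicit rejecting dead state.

start=s0; accept=s4,s7; s0-a>s1; s0-b>s2; s1-a>s3; s1-b>s4; s2-a>s3; s2-b>s5; s3-a>s6; s3-b>s7; s4-a>s6; s4-b>s8; s5-a>s6; s5-b>s8; s6-a>s9; s6-b>s10; s7-a>s9; s7-b>s11; s8-a>s9; s8-b>s11; s9-a>s9; s9-b>s10; s10-a>s9; s10-b>s11; s11-a>s9; s11-b>s11

Build one automaton per condition and run them in lockstep. One (5 states) tracks the input length, saturating at 4; the other (3 states) tracks how much of the suffix `ab` has currently been matched. Each combined state is a pair, one component from each; accept when both components accept.
12 states suffice.
          a    b  
>  s0     s1   s2 
   s1     s3   s4 
   s2     s3   s5 
   s3     s6   s7 
 * s4     s6   s8 
   s5     s6   s8 
   s6     s9  s10 
 * s7     s9  s11 
   s8     s9  s11 
   s9     s9  s10 
   s10    s9  s11 
   s11    s9  s11 
(> = start, * = accepting)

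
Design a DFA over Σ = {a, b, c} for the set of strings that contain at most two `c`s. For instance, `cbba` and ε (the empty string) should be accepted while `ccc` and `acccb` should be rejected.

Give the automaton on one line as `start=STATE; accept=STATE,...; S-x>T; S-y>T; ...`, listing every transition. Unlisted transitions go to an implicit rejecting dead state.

Only the number of `c`s matters, and only up to 3. Make a chain q0 → q1 → q2 → q3 advanced by each `c` (with q3 absorbing); every other symbol self-loops. The accepting set is {q0, q1, q2}.
A 4-state machine:
        a   b   c  
>* q0   q0  q0  q1 
 * q1   q1  q1  q2 
 * q2   q2  q2  q3 
   q3   q3  q3  q3 
(> = start, * = accepting)

start=q0; accept=q0,q1,q2; q0-a>q0; q0-b>q0; q0-c>q1; q1-a>q1; q1-b>q1; q1-c>q2; q2-a>q2; q2-b>q2; q2-c>q3; q3-a>q3; q3-b>q3; q3-c>q3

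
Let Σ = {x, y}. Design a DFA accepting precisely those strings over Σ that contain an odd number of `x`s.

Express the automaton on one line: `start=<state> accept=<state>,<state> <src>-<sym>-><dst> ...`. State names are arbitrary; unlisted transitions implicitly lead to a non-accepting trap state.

Keep the running count of `x`s modulo 2: each `x` advances along the cycle q0 → q1 → q0 while other symbols loop. Accept at q1.
A 2-state machine:
        x   y  
>  q0   q1  q0 
 * q1   q0  q1 
(> = start, * = accepting)

start=q0 accept=q1 q0-x->q1 q0-y->q0 q1-x->q0 q1-y->q1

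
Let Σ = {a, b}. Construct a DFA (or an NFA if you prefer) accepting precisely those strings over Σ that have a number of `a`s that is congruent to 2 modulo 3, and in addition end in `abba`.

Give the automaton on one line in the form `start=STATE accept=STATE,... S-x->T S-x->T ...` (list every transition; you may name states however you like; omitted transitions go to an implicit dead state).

start=S0 accept=S5 S0-a->S1 S0-b->S0 S1-a->S2 S1-b->S3 S2-a->S0 S2-b->S2 S3-a->S2 S3-b->S4 S4-a->S5 S4-b->S6 S5-a->S0 S5-b->S2 S6-a->S2 S6-b->S6

Build one automaton per condition and run them in lockstep. One (3 states) tracks the count of `a`s modulo 3; the other (5 states) tracks how much of the suffix `abba` has currently been matched. Each combined state is a pair, one component from each; accept when both components accept. Equivalent product states are then merged.
With 7 states:
        a   b  
>  S0   S1  S0 
   S1   S2  S3 
   S2   S0  S2 
   S3   S2  S4 
   S4   S5  S6 
 * S5   S0  S2 
   S6   S2  S6 
(> = start, * = accepting)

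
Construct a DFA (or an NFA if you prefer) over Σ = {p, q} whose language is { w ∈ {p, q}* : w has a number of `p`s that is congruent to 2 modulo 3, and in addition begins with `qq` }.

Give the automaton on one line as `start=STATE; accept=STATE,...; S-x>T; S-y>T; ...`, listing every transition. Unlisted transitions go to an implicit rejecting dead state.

start=s0; accept=s5; s0-p>s1; s0-q>s2; s1-p>s1; s1-q>s1; s2-p>s1; s2-q>s3; s3-p>s4; s3-q>s3; s4-p>s5; s4-q>s4; s5-p>s3; s5-q>s5

Handle the two conditions separately and then intersect. One (3 states) tracks the count of `p`s modulo 3; the other (4 states) tracks whether the input so far still matches the prefix `qq`. Each combined state is a pair, one component from each; accept when both components accept. Equivalent product states are then merged.
A 6-state machine:
        p   q  
>  s0   s1  s2 
   s1   s1  s1 
   s2   s1  s3 
   s3   s4  s3 
   s4   s5  s4 
 * s5   s3  s5 
(> = start, * = accepting)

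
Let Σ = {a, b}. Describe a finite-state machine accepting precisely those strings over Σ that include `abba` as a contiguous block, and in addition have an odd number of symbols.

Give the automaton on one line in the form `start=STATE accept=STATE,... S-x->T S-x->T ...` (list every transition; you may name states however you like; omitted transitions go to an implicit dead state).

start=q0 accept=q9 q0-a->q1 q0-b->q2 q1-a->q3 q1-b->q4 q2-a->q3 q2-b->q0 q3-a->q1 q3-b->q5 q4-a->q1 q4-b->q6 q5-a->q3 q5-b->q7 q6-a->q8 q6-b->q0 q7-a->q9 q7-b->q2 q8-a->q9 q8-b->q9 q9-a->q8 q9-b->q8

Build one automaton per condition and run them in lockstep. The first has 5 states tracking whether and how much of `abba` has been seen; the second has 2 states tracking the input length modulo 2. A product state is a pair (one from each), accepting exactly when both do.
        a   b  
>  q0   q1  q2 
   q1   q3  q4 
   q2   q3  q0 
   q3   q1  q5 
   q4   q1  q6 
   q5   q3  q7 
   q6   q8  q0 
   q7   q9  q2 
   q8   q9  q9 
 * q9   q8  q8 
(> = start, * = accepting)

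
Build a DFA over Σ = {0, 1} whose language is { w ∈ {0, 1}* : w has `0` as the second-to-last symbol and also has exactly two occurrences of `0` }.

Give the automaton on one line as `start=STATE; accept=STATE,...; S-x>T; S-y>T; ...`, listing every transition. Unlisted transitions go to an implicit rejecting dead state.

Run two small machines in parallel and take their product. One (7 states) tracks the last 2 symbols read; the other (4 states) tracks the count of `0`s, saturating at 3. Each combined state is a pair, one component from each; accept when both components accept. Minimizing collapses redundant product states.
A 7-state machine:
        0   1  
>  s0   s1  s0 
   s1   s2  s3 
 * s2   s4  s5 
   s3   s6  s3 
   s4   s4  s4 
 * s5   s4  s4 
   s6   s4  s5 
(> = start, * = accepting)

start=s0; accept=s2,s5; s0-0>s1; s0-1>s0; s1-0>s2; s1-1>s3; s2-0>s4; s2-1>s5; s3-0>s6; s3-1>s3; s4-0>s4; s4-1>s4; s5-0>s4; s5-1>s4; s6-0>s4; s6-1>s5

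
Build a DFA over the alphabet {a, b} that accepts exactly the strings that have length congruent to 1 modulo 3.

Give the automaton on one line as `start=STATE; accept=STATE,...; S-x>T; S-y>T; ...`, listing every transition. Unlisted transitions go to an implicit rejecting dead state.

Count input length modulo 3: every symbol advances one step around the cycle q0 → q1 → q2 → q0. Accept at q1.
3 states suffice.
        a   b  
>  q0   q1  q1 
 * q1   q2  q2 
   q2   q0  q0 
(> = start, * = accepting)

start=q0; accept=q1; q0-a>q1; q0-b>q1; q1-a>q2; q1-b>q2; q2-a>q0; q2-b>q0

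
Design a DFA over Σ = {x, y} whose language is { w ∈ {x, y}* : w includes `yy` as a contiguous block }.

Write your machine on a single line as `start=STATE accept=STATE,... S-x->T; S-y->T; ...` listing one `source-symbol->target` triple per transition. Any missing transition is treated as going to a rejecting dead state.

States q0..q1 record the length of the longest prefix of `yy` that matches the current input suffix. Reaching q2 means `yy` has been seen, and we stay there forever. Accept from q2.
3 states suffice.
        x   y  
>  q0   q0  q1 
   q1   q0  q2 
 * q2   q2  q2 
(> = start, * = accepting)

start=q0; accept=q2; q0-x->q0; q0-y->q1; q1-x->q0; q1-y->q2; q2-x->q2; q2-y->q2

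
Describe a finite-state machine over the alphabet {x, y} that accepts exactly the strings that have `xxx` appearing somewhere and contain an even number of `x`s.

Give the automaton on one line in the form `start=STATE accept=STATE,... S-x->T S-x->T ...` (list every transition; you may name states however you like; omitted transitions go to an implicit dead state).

start=s0 accept=s6 s0-x->s1 s0-y->s0 s1-x->s2 s1-y->s3 s2-x->s4 s2-y->s0 s3-x->s5 s3-y->s3 s4-x->s6 s4-y->s4 s5-x->s7 s5-y->s0 s6-x->s4 s6-y->s6 s7-x->s6 s7-y->s3

Run two small machines in parallel and take their product. The first has 4 states tracking whether and how much of `xxx` has been seen; the second has 2 states tracking the count of `x`s modulo 2. A product state is a pair (one from each), accepting exactly when both do.
        x   y  
>  s0   s1  s0 
   s1   s2  s3 
   s2   s4  s0 
   s3   s5  s3 
   s4   s6  s4 
   s5   s7  s0 
 * s6   s4  s6 
   s7   s6  s3 
(> = start, * = accepting)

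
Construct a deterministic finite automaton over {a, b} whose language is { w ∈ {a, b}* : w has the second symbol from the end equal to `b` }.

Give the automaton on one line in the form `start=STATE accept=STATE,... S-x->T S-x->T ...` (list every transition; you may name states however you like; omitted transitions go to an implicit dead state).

A DFA must remember the last 2 symbols (since which symbol is second-to-last isn't known until the input ends). Use one state per possible window of the last ≤2 symbols; accept from those whose window starts with `b`.
A 7-state machine:
        a   b  
>  q0   q1  q2 
   q1   q3  q4 
   q2   q5  q6 
   q3   q3  q4 
   q4   q5  q6 
 * q5   q3  q4 
 * q6   q5  q6 
(> = start, * = accepting)

start=q0 accept=q5,q6 q0-a->q1 q0-b->q2 q1-a->q3 q1-b->q4 q2-a->q5 q2-b->q6 q3-a->q3 q3-b->q4 q4-a->q5 q4-b->q6 q5-a->q3 q5-b->q4 q6-a->q5 q6-b->q6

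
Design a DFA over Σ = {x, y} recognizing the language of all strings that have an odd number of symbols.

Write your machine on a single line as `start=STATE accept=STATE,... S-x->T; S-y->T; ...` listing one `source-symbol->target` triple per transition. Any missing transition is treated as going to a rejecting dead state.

Count input length modulo 2: every symbol advances one step around the cycle S0 → S1 → S0. Accept at S1.
2 states suffice.
        x   y  
>  S0   S1  S1 
 * S1   S0  S0 
(> = start, * = accepting)

start=S0; accept=S1; S0-x->S1; S0-y->S1; S1-x->S0; S1-y->S0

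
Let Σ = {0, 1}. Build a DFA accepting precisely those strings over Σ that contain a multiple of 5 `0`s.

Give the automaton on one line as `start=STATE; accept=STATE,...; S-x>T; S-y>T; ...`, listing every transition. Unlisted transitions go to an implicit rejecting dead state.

start=s0; accept=s0; s0-0>s1; s0-1>s0; s1-0>s2; s1-1>s1; s2-0>s3; s2-1>s2; s3-0>s4; s3-1>s3; s4-0>s0; s4-1>s4

Keep the running count of `0`s modulo 5: each `0` advances along the cycle s0 → s1 → s2 → s3 → s4 → s0 while other symbols loop. Accept at s0.
5 states suffice.
        0   1  
>* s0   s1  s0 
   s1   s2  s1 
   s2   s3  s2 
   s3   s4  s3 
   s4   s0  s4 
(> = start, * = accepting)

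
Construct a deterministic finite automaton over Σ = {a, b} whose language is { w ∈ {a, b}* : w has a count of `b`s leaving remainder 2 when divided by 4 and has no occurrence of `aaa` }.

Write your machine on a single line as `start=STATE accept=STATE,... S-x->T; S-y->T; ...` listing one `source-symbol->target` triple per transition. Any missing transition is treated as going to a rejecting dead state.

start=S0; accept=S5,S8,S10; S0-a->S1; S0-b->S2; S1-a->S3; S1-b->S2; S2-a->S4; S2-b->S5; S3-a->S6; S3-b->S2; S4-a->S7; S4-b->S5; S5-a->S8; S5-b->S9; S6-a->S6; S6-b->S6; S7-a->S6; S7-b->S5; S8-a->S10; S8-b->S9; S9-a->S11; S9-b->S0; S10-a->S6; S10-b->S9; S11-a->S12; S11-b->S0; S12-a->S6; S12-b->S0

Run two small machines in parallel and take their product. The first has 4 states tracking the count of `b`s modulo 4; the second has 4 states tracking partial matches of the forbidden pattern `aaa`. A product state is a pair (one from each), accepting exactly when both do. After merging equivalent states the machine shrinks.
With 13 states:
          a    b  
>  S0     S1   S2 
   S1     S3   S2 
   S2     S4   S5 
   S3     S6   S2 
   S4     S7   S5 
 * S5     S8   S9 
   S6     S6   S6 
   S7     S6   S5 
 * S8    S10   S9 
   S9    S11   S0 
 * S10    S6   S9 
   S11   S12   S0 
   S12    S6   S0 
(> = start, * = accepting)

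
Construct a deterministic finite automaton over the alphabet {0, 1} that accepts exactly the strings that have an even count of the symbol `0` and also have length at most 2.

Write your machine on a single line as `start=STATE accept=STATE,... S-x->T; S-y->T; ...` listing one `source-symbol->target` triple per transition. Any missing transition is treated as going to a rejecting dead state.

Run two small machines in parallel and take their product. One (2 states) tracks the count of `0`s modulo 2; the other (4 states) tracks the input length, saturating at 3. Each combined state is a pair, one component from each; accept when both components accept. Minimizing collapses redundant product states.
With 5 states:
       0  1 
>* A   B  C 
   B   D  E 
 * C   E  D 
 * D   E  E 
   E   E  E 
(> = start, * = accepting)

start=A; accept=A,C,D; A-0->B; A-1->C; B-0->D; B-1->E; C-0->E; C-1->D; D-0->E; D-1->E; E-0->E; E-1->E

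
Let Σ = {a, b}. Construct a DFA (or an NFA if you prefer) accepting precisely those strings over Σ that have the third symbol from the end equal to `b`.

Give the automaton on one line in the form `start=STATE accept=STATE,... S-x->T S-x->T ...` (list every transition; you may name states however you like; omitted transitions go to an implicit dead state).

A DFA must remember the last 3 symbols (since which symbol is third-to-last isn't known until the input ends). Use one state per possible window of the last ≤3 symbols; accept from those whose window starts with `b`.
          a    b  
>  s0     s1   s2 
   s1     s3   s4 
   s2     s5   s6 
   s3     s7   s8 
   s4     s9  s10 
   s5    s11  s12 
   s6    s13  s14 
   s7     s7   s8 
   s8     s9  s10 
   s9    s11  s12 
   s10   s13  s14 
 * s11    s7   s8 
 * s12    s9  s10 
 * s13   s11  s12 
 * s14   s13  s14 
(> = start, * = accepting)

start=s0 accept=s11,s12,s13,s14 s0-a->s1 s0-b->s2 s1-a->s3 s1-b->s4 s2-a->s5 s2-b->s6 s3-a->s7 s3-b->s8 s4-a->s9 s4-b->s10 s5-a->s11 s5-b->s12 s6-a->s13 s6-b->s14 s7-a->s7 s7-b->s8 s8-a->s9 s8-b->s10 s9-a->s11 s9-b->s12 s10-a->s13 s10-b->s14 s11-a->s7 s11-b->s8 s12-a->s9 s12-b->s10 s13-a->s11 s13-b->s12 s14-a->s13 s14-b->s14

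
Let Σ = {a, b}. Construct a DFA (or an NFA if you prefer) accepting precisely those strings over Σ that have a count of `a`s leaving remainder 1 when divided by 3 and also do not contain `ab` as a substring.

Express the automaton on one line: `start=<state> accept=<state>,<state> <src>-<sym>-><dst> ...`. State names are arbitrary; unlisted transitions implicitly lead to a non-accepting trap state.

Run two small machines in parallel and take their product. The first has 3 states tracking the count of `a`s modulo 3; the second has 3 states tracking partial matches of the forbidden pattern `ab`. A product state is a pair (one from each), accepting exactly when both do. After merging equivalent states the machine shrinks.
5 states suffice.
        a   b  
>  s0   s1  s0 
 * s1   s2  s3 
   s2   s4  s3 
   s3   s3  s3 
   s4   s1  s3 
(> = start, * = accepting)

start=s0 accept=s1 s0-a->s1 s0-b->s0 s1-a->s2 s1-b->s3 s2-a->s4 s2-b->s3 s3-a->s3 s3-b->s3 s4-a->s1 s4-b->s3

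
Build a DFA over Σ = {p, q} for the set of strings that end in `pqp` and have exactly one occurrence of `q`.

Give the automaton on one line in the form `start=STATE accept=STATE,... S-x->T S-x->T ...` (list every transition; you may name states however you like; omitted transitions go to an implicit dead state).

Handle the two conditions separately and then intersect. One (4 states) tracks how much of the suffix `pqp` has currently been matched; the other (3 states) tracks the count of `q`s, saturating at 2. Each combined state is a pair, one component from each; accept when both components accept. After merging equivalent states the machine shrinks.
5 states suffice.
        p   q  
>  s0   s1  s2 
   s1   s1  s3 
   s2   s2  s2 
   s3   s4  s2 
 * s4   s2  s2 
(> = start, * = accepting)

start=s0 accept=s4 s0-p->s1 s0-q->s2 s1-p->s1 s1-q->s3 s2-p->s2 s2-q->s2 s3-p->s4 s3-q->s2 s4-p->s2 s4-q->s2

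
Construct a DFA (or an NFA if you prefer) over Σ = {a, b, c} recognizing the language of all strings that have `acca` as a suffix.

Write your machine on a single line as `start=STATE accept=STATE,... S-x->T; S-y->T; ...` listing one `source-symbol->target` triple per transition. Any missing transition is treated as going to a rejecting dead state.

start=q0; accept=q4; q0-a->q1; q0-b->q0; q0-c->q0; q1-a->q1; q1-b->q0; q1-c->q2; q2-a->q1; q2-b->q0; q2-c->q3; q3-a->q4; q3-b->q0; q3-c->q0; q4-a->q1; q4-b->q0; q4-c->q2

Let each state record the length of the longest suffix of the input read so far that is also a prefix of `acca`. q1 means the last symbol is `a`; q2 means the last 2 symbols are `ac`; q3 means the last 3 symbols are `acc`; q4 means the last 4 symbols are `acca`. Accept only at q4, where the string currently ends in `acca`.
With 5 states:
        a   b   c  
>  q0   q1  q0  q0 
   q1   q1  q0  q2 
   q2   q1  q0  q3 
   q3   q4  q0  q0 
 * q4   q1  q0  q2 
(> = start, * = accepting)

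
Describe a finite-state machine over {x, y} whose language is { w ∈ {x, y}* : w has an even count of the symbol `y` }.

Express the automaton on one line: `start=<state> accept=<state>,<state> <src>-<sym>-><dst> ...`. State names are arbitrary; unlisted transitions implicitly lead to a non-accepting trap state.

Keep the running count of `y`s modulo 2: each `y` advances along the cycle s0 → s1 → s0 while other symbols loop. Accept at s0.
A 2-state machine:
        x   y  
>* s0   s0  s1 
   s1   s1  s0 
(> = start, * = accepting)

start=s0 accept=s0 s0-x->s0 s0-y->s1 s1-x->s1 s1-y->s0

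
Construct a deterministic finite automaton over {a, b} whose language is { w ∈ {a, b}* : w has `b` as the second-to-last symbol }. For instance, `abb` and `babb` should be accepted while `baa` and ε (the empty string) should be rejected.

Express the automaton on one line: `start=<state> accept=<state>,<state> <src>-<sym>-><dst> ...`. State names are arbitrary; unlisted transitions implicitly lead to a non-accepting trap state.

A DFA must remember the last 2 symbols (since which symbol is second-to-last isn't known until the input ends). Use one state per possible window of the last ≤2 symbols; accept from those whose window starts with `b`.
        a   b  
>  q0   q1  q2 
   q1   q3  q4 
   q2   q5  q6 
   q3   q3  q4 
   q4   q5  q6 
 * q5   q3  q4 
 * q6   q5  q6 
(> = start, * = accepting)

start=q0 accept=q5,q6 q0-a->q1 q0-b->q2 q1-a->q3 q1-b->q4 q2-a->q5 q2-b->q6 q3-a->q3 q3-b->q4 q4-a->q5 q4-b->q6 q5-a->q3 q5-b->q4 q6-a->q5 q6-b->q6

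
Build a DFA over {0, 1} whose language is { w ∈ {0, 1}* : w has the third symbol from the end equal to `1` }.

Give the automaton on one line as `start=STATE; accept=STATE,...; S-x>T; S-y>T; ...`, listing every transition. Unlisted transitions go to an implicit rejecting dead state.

start=S0; accept=S11,S12,S13,S14; S0-0>S1; S0-1>S2; S1-0>S3; S1-1>S4; S2-0>S5; S2-1>S6; S3-0>S7; S3-1>S8; S4-0>S9; S4-1>S10; S5-0>S11; S5-1>S12; S6-0>S13; S6-1>S14; S7-0>S7; S7-1>S8; S8-0>S9; S8-1>S10; S9-0>S11; S9-1>S12; S10-0>S13; S10-1>S14; S11-0>S7; S11-1>S8; S12-0>S9; S12-1>S10; S13-0>S11; S13-1>S12; S14-0>S13; S14-1>S14

A DFA must remember the last 3 symbols (since which symbol is third-to-last isn't known until the input ends). Use one state per possible window of the last ≤3 symbols; accept from those whose window starts with `1`.
15 states suffice.
          0    1  
>  S0     S1   S2 
   S1     S3   S4 
   S2     S5   S6 
   S3     S7   S8 
   S4     S9  S10 
   S5    S11  S12 
   S6    S13  S14 
   S7     S7   S8 
   S8     S9  S10 
   S9    S11  S12 
   S10   S13  S14 
 * S11    S7   S8 
 * S12    S9  S10 
 * S13   S11  S12 
 * S14   S13  S14 
(> = start, * = accepting)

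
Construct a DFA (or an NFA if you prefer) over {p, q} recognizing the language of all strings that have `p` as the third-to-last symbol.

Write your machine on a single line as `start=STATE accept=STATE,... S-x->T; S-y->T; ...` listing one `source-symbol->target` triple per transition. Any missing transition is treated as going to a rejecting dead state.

start=A; accept=H,I,J,K; A-p->B; A-q->C; B-p->D; B-q->E; C-p->F; C-q->G; D-p->H; D-q->I; E-p->J; E-q->K; F-p->L; F-q->M; G-p->N; G-q->O; H-p->H; H-q->I; I-p->J; I-q->K; J-p->L; J-q->M; K-p->N; K-q->O; L-p->H; L-q->I; M-p->J; M-q->K; N-p->L; N-q->M; O-p->N; O-q->O

A DFA must remember the last 3 symbols (since which symbol is third-to-last isn't known until the input ends). Use one state per possible window of the last ≤3 symbols; accept from those whose window starts with `p`.
With 15 states:
       p  q 
>  A   B  C 
   B   D  E 
   C   F  G 
   D   H  I 
   E   J  K 
   F   L  M 
   G   N  O 
 * H   H  I 
 * I   J  K 
 * J   L  M 
 * K   N  O 
   L   H  I 
   M   J  K 
   N   L  M 
   O   N  O 
(> = start, * = accepting)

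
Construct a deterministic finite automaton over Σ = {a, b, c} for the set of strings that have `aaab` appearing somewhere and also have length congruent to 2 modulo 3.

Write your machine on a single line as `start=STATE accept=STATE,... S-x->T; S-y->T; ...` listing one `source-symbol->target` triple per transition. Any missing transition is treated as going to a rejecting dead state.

Run two small machines in parallel and take their product. One (5 states) tracks whether and how much of `aaab` has been seen; the other (3 states) tracks the input length modulo 3. Each combined state is a pair, one component from each; accept when both components accept.
With 15 states:
          a    b    c  
>  q0     q1   q2   q2 
   q1     q3   q4   q4 
   q2     q5   q4   q4 
   q3     q6   q0   q0 
   q4     q7   q0   q0 
   q5     q8   q0   q0 
   q6     q9  q10   q2 
   q7    q11   q2   q2 
   q8     q9   q2   q2 
   q9    q12  q13   q4 
   q10   q13  q13  q13 
   q11   q12   q4   q4 
   q12    q6  q14   q0 
 * q13   q14  q14  q14 
   q14   q10  q10  q10 
(> = start, * = accepting)

start=q0; accept=q13; q0-a->q1; q0-b->q2; q0-c->q2; q1-a->q3; q1-b->q4; q1-c->q4; q2-a->q5; q2-b->q4; q2-c->q4; q3-a->q6; q3-b->q0; q3-c->q0; q4-a->q7; q4-b->q0; q4-c->q0; q5-a->q8; q5-b->q0; q5-c->q0; q6-a->q9; q6-b->q10; q6-c->q2; q7-a->q11; q7-b->q2; q7-c->q2; q8-a->q9; q8-b->q2; q8-c->q2; q9-a->q12; q9-b->q13; q9-c->q4; q10-a->q13; q10-b->q13; q10-c->q13; q11-a->q12; q11-b->q4; q11-c->q4; q12-a->q6; q12-b->q14; q12-c->q0; q13-a->q14; q13-b->q14; q13-c->q14; q14-a->q10; q14-b->q10; q14-c->q10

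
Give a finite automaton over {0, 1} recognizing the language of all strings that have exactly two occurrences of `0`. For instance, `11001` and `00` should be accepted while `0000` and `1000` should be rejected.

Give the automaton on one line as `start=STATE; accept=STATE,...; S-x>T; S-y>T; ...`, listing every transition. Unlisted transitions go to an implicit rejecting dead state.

Count `0`s, saturating at 3: states A through C mean 0 through 2 `0`s seen; D means more than 2. Each `0` increments (capped at D); other symbols loop. Accept from {C}.
A 4-state machine:
       0  1 
>  A   B  A 
   B   C  B 
 * C   D  C 
   D   D  D 
(> = start, * = accepting)

start=A; accept=C; A-0>B; A-1>A; B-0>C; B-1>B; C-0>D; C-1>C; D-0>D; D-1>D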